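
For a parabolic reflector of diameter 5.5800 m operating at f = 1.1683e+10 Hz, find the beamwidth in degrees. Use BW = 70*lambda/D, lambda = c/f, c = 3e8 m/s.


lambda = c / f = 3.0000e+08 / 1.1683e+10 = 0.02567834 m
BW = 70 * 0.02567834 / 5.5800 = 0.3221 deg

0.3221 deg


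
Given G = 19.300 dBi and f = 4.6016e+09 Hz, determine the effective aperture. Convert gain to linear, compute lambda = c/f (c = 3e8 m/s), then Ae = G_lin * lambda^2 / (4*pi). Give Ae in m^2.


lambda = c / f = 3.0000e+08 / 4.6016e+09 = 0.06519471 m
G_linear = 10^(19.300/10) = 85.11380
Ae = G_linear * lambda^2 / (4*pi) = 85.11380 * 0.06519471^2 / (4*pi) = 0.02879 m^2

0.02879 m^2


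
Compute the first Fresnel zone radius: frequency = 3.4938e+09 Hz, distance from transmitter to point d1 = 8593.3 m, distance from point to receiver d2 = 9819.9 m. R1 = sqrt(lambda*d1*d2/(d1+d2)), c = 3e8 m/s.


lambda = c / f = 3.0000e+08 / 3.4938e+09 = 0.08586639 m
R1 = sqrt(0.08586639 * 8593.3 * 9819.9 / (8593.3 + 9819.9)) = 19.84 m

19.84 m


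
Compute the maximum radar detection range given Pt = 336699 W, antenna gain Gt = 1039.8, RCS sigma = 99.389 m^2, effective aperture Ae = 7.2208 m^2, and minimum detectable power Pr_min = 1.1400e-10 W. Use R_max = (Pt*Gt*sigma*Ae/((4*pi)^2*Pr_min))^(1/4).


R^4 = 336699*1039.8*99.389*7.2208 / ((4*pi)^2 * 1.1400e-10) = 1.395696e+19
R_max = 1.395696e+19^0.25 = 61122 m

61122 m


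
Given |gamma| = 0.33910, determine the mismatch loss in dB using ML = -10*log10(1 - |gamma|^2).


ML = -10 * log10(1 - 0.33910^2) = -10 * log10(0.88501119) = 0.5305 dB

0.5305 dB


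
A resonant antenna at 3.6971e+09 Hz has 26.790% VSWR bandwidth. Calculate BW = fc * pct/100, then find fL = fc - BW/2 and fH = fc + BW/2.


BW = 3.6971e+09 * 26.790/100 = 9.904531e+08 Hz
fL = 3.6971e+09 - 9.904531e+08/2 = 3.202e+09 Hz
fH = 3.6971e+09 + 9.904531e+08/2 = 4.192e+09 Hz

BW=9.905e+08 Hz, fL=3.202e+09 Hz, fH=4.192e+09 Hz


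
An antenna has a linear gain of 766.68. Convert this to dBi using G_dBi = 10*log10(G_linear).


G_dBi = 10 * log10(766.68) = 28.85 dBi

28.85 dBi


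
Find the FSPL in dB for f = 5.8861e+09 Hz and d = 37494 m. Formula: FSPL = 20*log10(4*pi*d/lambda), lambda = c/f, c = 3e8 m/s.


lambda = c / f = 3.0000e+08 / 5.8861e+09 = 0.05096753 m
FSPL = 20 * log10(4*pi*37494/0.05096753) = 139.3 dB

139.3 dB


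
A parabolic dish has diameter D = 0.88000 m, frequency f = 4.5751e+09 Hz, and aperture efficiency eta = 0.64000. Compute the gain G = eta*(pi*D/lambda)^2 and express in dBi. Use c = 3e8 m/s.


lambda = c / f = 3.0000e+08 / 4.5751e+09 = 0.06557234 m
G_linear = 0.64000 * (pi * 0.88000 / 0.06557234)^2 = 1137.637
G_dBi = 10 * log10(1137.637) = 30.56 dBi

30.56 dBi


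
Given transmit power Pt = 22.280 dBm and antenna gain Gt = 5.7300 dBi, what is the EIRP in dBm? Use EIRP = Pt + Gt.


EIRP = Pt + Gt = 22.280 + 5.7300 = 28.01 dBm

28.01 dBm


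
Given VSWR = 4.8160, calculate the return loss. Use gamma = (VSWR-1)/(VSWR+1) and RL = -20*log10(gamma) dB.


gamma = (4.8160 - 1) / (4.8160 + 1) = 0.6561210
RL = -20 * log10(0.6561210) = 3.660 dB

3.660 dB


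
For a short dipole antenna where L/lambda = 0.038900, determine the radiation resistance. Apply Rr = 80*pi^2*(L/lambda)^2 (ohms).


Rr = 80 * pi^2 * (0.038900)^2 = 80 * 9.869604 * 1.513210e-03 = 1.195 ohm

1.195 ohm


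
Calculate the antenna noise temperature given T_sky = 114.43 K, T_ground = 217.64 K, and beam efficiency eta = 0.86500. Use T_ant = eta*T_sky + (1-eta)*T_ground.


T_ant = 0.86500 * 114.43 + (1 - 0.86500) * 217.64 = 128.4 K

128.4 K


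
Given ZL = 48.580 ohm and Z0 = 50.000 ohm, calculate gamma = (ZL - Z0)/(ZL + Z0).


gamma = (48.580 - 50.000) / (48.580 + 50.000) = -0.01440

-0.01440


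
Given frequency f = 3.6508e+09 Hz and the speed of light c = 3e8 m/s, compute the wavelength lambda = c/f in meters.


lambda = c / f = 3.0000e+08 / 3.6508e+09 = 0.08217 m

0.08217 m


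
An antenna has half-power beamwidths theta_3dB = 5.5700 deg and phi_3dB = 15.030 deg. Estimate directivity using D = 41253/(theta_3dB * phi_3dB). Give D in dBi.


D_linear = 41253 / (5.5700 * 15.030) = 492.7667
D_dBi = 10 * log10(492.7667) = 26.93 dBi

26.93 dBi


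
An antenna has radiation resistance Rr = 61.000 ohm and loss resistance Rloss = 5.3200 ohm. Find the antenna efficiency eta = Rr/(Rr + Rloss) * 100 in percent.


eta = 61.000 / (61.000 + 5.3200) * 100 = 91.98%

91.98%


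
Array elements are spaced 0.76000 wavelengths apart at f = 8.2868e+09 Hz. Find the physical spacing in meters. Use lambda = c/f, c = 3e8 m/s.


lambda = c / f = 3.0000e+08 / 8.2868e+09 = 0.03620215 m
d = 0.76000 * 0.03620215 = 0.02751 m

0.02751 m


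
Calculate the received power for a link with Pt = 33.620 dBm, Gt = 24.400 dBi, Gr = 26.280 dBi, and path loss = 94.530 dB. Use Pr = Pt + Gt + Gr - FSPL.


Pr = 33.620 + 24.400 + 26.280 - 94.530 = -10.23 dBm

-10.23 dBm


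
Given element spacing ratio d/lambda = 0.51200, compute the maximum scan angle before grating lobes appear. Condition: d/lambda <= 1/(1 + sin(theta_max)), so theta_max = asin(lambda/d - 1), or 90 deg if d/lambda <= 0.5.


lambda/d - 1 = 1/0.51200 - 1 = 0.9531250
theta_max = asin(0.9531250) = 72.39 deg

72.39 deg


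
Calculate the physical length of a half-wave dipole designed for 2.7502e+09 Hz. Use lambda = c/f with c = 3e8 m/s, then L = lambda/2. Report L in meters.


lambda = c / f = 3.0000e+08 / 2.7502e+09 = 0.1090830 m
L = lambda / 2 = 0.1090830 / 2 = 0.05454 m

0.05454 m


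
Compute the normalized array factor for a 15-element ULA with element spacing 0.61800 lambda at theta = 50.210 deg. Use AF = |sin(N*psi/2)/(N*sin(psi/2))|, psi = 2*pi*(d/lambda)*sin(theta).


psi = 2*pi*0.61800*sin(50.210 deg) = 2.983685 rad
AF = |sin(15*2.983685/2) / (15*sin(2.983685/2))| = 0.02521

0.02521


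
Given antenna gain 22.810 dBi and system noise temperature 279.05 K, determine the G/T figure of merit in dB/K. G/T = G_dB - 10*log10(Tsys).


G/T = 22.810 - 10*log10(279.05) = 22.810 - 24.45682 = -1.647 dB/K

-1.647 dB/K


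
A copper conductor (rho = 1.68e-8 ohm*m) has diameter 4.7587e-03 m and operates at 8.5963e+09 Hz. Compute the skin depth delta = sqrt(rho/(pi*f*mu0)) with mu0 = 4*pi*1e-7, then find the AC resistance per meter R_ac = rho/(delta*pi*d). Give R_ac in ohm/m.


delta = sqrt(1.68e-8 / (pi * 8.5963e+09 * 4*pi*1e-7)) = 7.035889e-07 m
R_ac = 1.68e-8 / (7.035889e-07 * pi * 4.7587e-03) = 1.597 ohm/m

1.597 ohm/m


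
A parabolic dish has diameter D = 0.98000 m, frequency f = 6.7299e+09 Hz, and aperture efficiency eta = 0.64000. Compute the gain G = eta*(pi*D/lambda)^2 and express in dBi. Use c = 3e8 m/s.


lambda = c / f = 3.0000e+08 / 6.7299e+09 = 0.04457719 m
G_linear = 0.64000 * (pi * 0.98000 / 0.04457719)^2 = 3052.857
G_dBi = 10 * log10(3052.857) = 34.85 dBi

34.85 dBi


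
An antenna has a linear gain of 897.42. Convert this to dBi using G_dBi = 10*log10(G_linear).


G_dBi = 10 * log10(897.42) = 29.53 dBi

29.53 dBi


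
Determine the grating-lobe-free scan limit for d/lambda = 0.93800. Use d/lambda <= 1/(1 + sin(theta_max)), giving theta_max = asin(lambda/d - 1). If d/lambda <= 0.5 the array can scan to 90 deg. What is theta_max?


lambda/d - 1 = 1/0.93800 - 1 = 0.06609808
theta_max = asin(0.06609808) = 3.790 deg

3.790 deg


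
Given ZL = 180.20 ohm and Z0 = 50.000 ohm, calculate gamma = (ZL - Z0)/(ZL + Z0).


gamma = (180.20 - 50.000) / (180.20 + 50.000) = 0.5656

0.5656


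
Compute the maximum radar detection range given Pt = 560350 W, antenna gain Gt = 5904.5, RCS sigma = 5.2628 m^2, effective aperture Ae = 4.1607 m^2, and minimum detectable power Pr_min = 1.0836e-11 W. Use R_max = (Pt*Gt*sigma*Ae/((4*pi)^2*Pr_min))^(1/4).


R^4 = 560350*5904.5*5.2628*4.1607 / ((4*pi)^2 * 1.0836e-11) = 4.233865e+19
R_max = 4.233865e+19^0.25 = 80665 m

80665 m


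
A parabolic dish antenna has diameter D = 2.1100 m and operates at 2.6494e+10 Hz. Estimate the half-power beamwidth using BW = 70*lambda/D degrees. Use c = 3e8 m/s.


lambda = c / f = 3.0000e+08 / 2.6494e+10 = 0.01132332 m
BW = 70 * 0.01132332 / 2.1100 = 0.3757 deg

0.3757 deg


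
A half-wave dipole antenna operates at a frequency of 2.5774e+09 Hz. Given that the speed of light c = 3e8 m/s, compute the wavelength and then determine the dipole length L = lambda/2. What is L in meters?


lambda = c / f = 3.0000e+08 / 2.5774e+09 = 0.1163964 m
L = lambda / 2 = 0.1163964 / 2 = 0.05820 m

0.05820 m


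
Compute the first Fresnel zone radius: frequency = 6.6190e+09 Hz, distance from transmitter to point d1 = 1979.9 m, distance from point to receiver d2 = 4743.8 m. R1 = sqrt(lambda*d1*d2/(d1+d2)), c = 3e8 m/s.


lambda = c / f = 3.0000e+08 / 6.6190e+09 = 0.04532407 m
R1 = sqrt(0.04532407 * 1979.9 * 4743.8 / (1979.9 + 4743.8)) = 7.957 m

7.957 m


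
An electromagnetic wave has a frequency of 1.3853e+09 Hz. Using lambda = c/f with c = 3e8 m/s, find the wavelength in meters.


lambda = c / f = 3.0000e+08 / 1.3853e+09 = 0.2166 m

0.2166 m


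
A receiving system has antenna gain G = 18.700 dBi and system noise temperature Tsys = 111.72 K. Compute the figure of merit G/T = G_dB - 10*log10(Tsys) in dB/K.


G/T = 18.700 - 10*log10(111.72) = 18.700 - 20.48131 = -1.781 dB/K

-1.781 dB/K


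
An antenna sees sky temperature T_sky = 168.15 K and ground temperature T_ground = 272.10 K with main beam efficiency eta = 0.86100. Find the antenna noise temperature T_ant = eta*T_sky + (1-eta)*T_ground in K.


T_ant = 0.86100 * 168.15 + (1 - 0.86100) * 272.10 = 182.6 K

182.6 K


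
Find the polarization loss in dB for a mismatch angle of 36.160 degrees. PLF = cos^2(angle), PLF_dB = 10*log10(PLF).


PLF_linear = cos^2(36.160 deg) = 0.6518503
PLF_dB = 10 * log10(0.6518503) = -1.859 dB

-1.859 dB


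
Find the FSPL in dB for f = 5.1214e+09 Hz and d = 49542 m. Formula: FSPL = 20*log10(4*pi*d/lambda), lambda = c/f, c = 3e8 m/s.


lambda = c / f = 3.0000e+08 / 5.1214e+09 = 0.05857773 m
FSPL = 20 * log10(4*pi*49542/0.05857773) = 140.5 dB

140.5 dB


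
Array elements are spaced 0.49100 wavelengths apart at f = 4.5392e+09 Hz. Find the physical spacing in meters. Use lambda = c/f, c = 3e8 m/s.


lambda = c / f = 3.0000e+08 / 4.5392e+09 = 0.06609094 m
d = 0.49100 * 0.06609094 = 0.03245 m

0.03245 m


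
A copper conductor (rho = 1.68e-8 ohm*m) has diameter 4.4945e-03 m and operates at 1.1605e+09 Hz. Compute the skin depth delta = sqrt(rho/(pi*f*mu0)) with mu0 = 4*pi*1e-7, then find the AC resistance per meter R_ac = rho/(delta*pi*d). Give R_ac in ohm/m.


delta = sqrt(1.68e-8 / (pi * 1.1605e+09 * 4*pi*1e-7)) = 1.914927e-06 m
R_ac = 1.68e-8 / (1.914927e-06 * pi * 4.4945e-03) = 0.6213 ohm/m

0.6213 ohm/m


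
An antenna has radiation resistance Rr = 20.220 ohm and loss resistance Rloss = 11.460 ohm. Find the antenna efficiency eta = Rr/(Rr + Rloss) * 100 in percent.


eta = 20.220 / (20.220 + 11.460) * 100 = 63.83%

63.83%


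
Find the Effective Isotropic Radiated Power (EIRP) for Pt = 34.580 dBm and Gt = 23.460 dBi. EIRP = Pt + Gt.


EIRP = Pt + Gt = 34.580 + 23.460 = 58.04 dBm

58.04 dBm


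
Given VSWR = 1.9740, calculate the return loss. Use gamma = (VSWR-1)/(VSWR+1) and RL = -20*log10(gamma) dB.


gamma = (1.9740 - 1) / (1.9740 + 1) = 0.3275050
RL = -20 * log10(0.3275050) = 9.696 dB

9.696 dB


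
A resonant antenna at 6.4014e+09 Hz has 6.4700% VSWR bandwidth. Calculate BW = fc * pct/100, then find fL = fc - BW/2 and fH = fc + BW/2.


BW = 6.4014e+09 * 6.4700/100 = 4.141706e+08 Hz
fL = 6.4014e+09 - 4.141706e+08/2 = 6.194e+09 Hz
fH = 6.4014e+09 + 4.141706e+08/2 = 6.608e+09 Hz

BW=4.142e+08 Hz, fL=6.194e+09 Hz, fH=6.608e+09 Hz


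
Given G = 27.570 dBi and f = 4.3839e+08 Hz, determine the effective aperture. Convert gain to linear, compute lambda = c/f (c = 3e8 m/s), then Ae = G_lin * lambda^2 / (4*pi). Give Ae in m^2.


lambda = c / f = 3.0000e+08 / 4.3839e+08 = 0.6843222 m
G_linear = 10^(27.570/10) = 571.4786
Ae = G_linear * lambda^2 / (4*pi) = 571.4786 * 0.6843222^2 / (4*pi) = 21.30 m^2

21.30 m^2


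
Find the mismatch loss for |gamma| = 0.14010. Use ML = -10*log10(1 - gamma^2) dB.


ML = -10 * log10(1 - 0.14010^2) = -10 * log10(0.98037199) = 0.08609 dB

0.08609 dB


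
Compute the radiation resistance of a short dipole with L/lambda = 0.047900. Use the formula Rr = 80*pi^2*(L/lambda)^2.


Rr = 80 * pi^2 * (0.047900)^2 = 80 * 9.869604 * 2.294410e-03 = 1.812 ohm

1.812 ohm


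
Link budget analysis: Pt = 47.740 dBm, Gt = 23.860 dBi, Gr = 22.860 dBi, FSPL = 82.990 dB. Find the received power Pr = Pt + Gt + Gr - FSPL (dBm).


Pr = 47.740 + 23.860 + 22.860 - 82.990 = 11.47 dBm

11.47 dBm


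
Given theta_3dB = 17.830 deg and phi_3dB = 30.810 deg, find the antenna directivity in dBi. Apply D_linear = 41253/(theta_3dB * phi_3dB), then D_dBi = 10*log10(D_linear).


D_linear = 41253 / (17.830 * 30.810) = 75.09525
D_dBi = 10 * log10(75.09525) = 18.76 dBi

18.76 dBi


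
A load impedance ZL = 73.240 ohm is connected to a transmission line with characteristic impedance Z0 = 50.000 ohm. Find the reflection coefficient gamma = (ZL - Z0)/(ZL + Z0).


gamma = (73.240 - 50.000) / (73.240 + 50.000) = 0.1886

0.1886


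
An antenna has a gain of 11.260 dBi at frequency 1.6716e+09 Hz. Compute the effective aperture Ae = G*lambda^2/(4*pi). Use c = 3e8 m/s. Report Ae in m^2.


lambda = c / f = 3.0000e+08 / 1.6716e+09 = 0.1794688 m
G_linear = 10^(11.260/10) = 13.36596
Ae = G_linear * lambda^2 / (4*pi) = 13.36596 * 0.1794688^2 / (4*pi) = 0.03426 m^2

0.03426 m^2


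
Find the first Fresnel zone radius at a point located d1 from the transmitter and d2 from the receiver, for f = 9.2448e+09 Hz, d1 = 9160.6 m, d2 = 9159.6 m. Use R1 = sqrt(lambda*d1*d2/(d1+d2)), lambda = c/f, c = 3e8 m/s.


lambda = c / f = 3.0000e+08 / 9.2448e+09 = 0.03245067 m
R1 = sqrt(0.03245067 * 9160.6 * 9159.6 / (9160.6 + 9159.6)) = 12.19 m

12.19 m


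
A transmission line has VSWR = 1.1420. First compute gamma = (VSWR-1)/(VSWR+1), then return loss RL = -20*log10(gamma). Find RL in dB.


gamma = (1.1420 - 1) / (1.1420 + 1) = 0.06629318
RL = -20 * log10(0.06629318) = 23.57 dB

23.57 dB


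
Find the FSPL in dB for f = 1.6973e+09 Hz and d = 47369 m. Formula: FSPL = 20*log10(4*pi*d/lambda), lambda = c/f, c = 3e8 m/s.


lambda = c / f = 3.0000e+08 / 1.6973e+09 = 0.1767513 m
FSPL = 20 * log10(4*pi*47369/0.1767513) = 130.5 dB

130.5 dB


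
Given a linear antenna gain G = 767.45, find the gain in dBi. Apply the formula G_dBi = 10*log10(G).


G_dBi = 10 * log10(767.45) = 28.85 dBi

28.85 dBi


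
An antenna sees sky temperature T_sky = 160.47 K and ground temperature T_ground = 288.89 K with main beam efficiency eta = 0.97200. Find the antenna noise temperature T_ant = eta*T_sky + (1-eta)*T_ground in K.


T_ant = 0.97200 * 160.47 + (1 - 0.97200) * 288.89 = 164.1 K

164.1 K


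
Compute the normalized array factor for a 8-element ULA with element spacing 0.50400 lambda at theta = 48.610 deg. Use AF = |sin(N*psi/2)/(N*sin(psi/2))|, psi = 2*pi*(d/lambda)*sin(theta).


psi = 2*pi*0.50400*sin(48.610 deg) = 2.375761 rad
AF = |sin(8*2.375761/2) / (8*sin(2.375761/2))| = 0.01054

0.01054


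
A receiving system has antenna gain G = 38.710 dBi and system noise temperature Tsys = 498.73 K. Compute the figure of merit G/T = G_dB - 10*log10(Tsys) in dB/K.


G/T = 38.710 - 10*log10(498.73) = 38.710 - 26.97865 = 11.73 dB/K

11.73 dB/K


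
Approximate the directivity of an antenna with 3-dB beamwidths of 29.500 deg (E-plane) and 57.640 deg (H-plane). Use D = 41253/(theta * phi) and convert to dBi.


D_linear = 41253 / (29.500 * 57.640) = 24.26105
D_dBi = 10 * log10(24.26105) = 13.85 dBi

13.85 dBi


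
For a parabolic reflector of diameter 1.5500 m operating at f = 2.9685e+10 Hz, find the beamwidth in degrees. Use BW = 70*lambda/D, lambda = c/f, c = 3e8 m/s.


lambda = c / f = 3.0000e+08 / 2.9685e+10 = 0.01010611 m
BW = 70 * 0.01010611 / 1.5500 = 0.4564 deg

0.4564 deg


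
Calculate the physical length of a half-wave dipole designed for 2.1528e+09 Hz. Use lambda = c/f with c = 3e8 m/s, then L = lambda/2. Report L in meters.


lambda = c / f = 3.0000e+08 / 2.1528e+09 = 0.1393534 m
L = lambda / 2 = 0.1393534 / 2 = 0.06968 m

0.06968 m


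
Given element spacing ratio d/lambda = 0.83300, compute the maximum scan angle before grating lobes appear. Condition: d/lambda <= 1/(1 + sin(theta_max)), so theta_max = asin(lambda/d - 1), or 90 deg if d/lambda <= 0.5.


lambda/d - 1 = 1/0.83300 - 1 = 0.2004802
theta_max = asin(0.2004802) = 11.57 deg

11.57 deg


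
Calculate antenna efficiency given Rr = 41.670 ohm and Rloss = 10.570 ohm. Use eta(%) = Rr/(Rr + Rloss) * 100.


eta = 41.670 / (41.670 + 10.570) * 100 = 79.77%

79.77%


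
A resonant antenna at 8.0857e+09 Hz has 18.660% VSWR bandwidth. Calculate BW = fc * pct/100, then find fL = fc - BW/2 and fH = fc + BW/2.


BW = 8.0857e+09 * 18.660/100 = 1.508792e+09 Hz
fL = 8.0857e+09 - 1.508792e+09/2 = 7.331e+09 Hz
fH = 8.0857e+09 + 1.508792e+09/2 = 8.840e+09 Hz

BW=1.509e+09 Hz, fL=7.331e+09 Hz, fH=8.840e+09 Hz


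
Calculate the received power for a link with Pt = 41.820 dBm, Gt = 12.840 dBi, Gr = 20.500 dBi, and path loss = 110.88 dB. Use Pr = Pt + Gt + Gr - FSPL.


Pr = 41.820 + 12.840 + 20.500 - 110.88 = -35.72 dBm

-35.72 dBm


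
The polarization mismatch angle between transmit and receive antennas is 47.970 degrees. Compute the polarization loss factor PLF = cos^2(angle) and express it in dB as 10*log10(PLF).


PLF_linear = cos^2(47.970 deg) = 0.4482565
PLF_dB = 10 * log10(0.4482565) = -3.485 dB

-3.485 dB


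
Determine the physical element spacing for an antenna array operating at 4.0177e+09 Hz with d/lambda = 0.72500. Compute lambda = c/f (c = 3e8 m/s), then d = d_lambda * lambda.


lambda = c / f = 3.0000e+08 / 4.0177e+09 = 0.07466959 m
d = 0.72500 * 0.07466959 = 0.05414 m

0.05414 m


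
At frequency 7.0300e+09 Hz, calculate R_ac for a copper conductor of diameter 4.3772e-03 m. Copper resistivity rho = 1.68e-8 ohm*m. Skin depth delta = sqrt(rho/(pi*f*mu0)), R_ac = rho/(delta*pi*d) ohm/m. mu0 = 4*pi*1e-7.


delta = sqrt(1.68e-8 / (pi * 7.0300e+09 * 4*pi*1e-7)) = 7.780314e-07 m
R_ac = 1.68e-8 / (7.780314e-07 * pi * 4.3772e-03) = 1.570 ohm/m

1.570 ohm/m


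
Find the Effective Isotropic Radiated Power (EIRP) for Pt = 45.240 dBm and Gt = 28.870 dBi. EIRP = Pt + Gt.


EIRP = Pt + Gt = 45.240 + 28.870 = 74.11 dBm

74.11 dBm


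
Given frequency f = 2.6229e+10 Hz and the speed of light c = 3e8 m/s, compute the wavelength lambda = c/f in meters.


lambda = c / f = 3.0000e+08 / 2.6229e+10 = 0.01144 m

0.01144 m


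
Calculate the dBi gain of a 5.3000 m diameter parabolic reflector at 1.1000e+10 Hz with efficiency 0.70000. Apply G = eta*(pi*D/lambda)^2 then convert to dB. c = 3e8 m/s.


lambda = c / f = 3.0000e+08 / 1.1000e+10 = 0.02727273 m
G_linear = 0.70000 * (pi * 5.3000 / 0.02727273)^2 = 260910.9
G_dBi = 10 * log10(260910.9) = 54.16 dBi

54.16 dBi


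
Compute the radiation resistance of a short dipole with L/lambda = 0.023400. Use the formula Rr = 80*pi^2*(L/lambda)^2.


Rr = 80 * pi^2 * (0.023400)^2 = 80 * 9.869604 * 5.475600e-04 = 0.4323 ohm

0.4323 ohm


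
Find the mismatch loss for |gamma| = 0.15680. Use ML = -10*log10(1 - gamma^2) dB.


ML = -10 * log10(1 - 0.15680^2) = -10 * log10(0.97541376) = 0.1081 dB

0.1081 dB


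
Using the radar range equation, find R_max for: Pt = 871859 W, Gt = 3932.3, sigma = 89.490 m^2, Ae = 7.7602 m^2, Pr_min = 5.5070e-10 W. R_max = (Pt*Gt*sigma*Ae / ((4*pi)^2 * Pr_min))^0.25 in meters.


R^4 = 871859*3932.3*89.490*7.7602 / ((4*pi)^2 * 5.5070e-10) = 2.737824e+19
R_max = 2.737824e+19^0.25 = 72335 m

72335 m


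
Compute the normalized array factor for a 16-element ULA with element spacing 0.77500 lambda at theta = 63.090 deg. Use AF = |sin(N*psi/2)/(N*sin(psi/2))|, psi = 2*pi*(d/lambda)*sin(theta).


psi = 2*pi*0.77500*sin(63.090 deg) = 4.342195 rad
AF = |sin(16*4.342195/2) / (16*sin(4.342195/2))| = 0.01356

0.01356


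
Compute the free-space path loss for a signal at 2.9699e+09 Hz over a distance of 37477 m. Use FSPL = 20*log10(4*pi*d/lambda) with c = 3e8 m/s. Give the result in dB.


lambda = c / f = 3.0000e+08 / 2.9699e+09 = 0.1010135 m
FSPL = 20 * log10(4*pi*37477/0.1010135) = 133.4 dB

133.4 dB


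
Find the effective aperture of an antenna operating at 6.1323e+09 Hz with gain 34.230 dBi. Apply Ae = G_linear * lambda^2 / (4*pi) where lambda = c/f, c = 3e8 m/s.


lambda = c / f = 3.0000e+08 / 6.1323e+09 = 0.04892129 m
G_linear = 10^(34.230/10) = 2648.500
Ae = G_linear * lambda^2 / (4*pi) = 2648.500 * 0.04892129^2 / (4*pi) = 0.5044 m^2

0.5044 m^2


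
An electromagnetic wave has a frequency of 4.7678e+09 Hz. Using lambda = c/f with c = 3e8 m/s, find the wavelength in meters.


lambda = c / f = 3.0000e+08 / 4.7678e+09 = 0.06292 m

0.06292 m


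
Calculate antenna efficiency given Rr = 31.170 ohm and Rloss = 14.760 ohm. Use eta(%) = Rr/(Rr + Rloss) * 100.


eta = 31.170 / (31.170 + 14.760) * 100 = 67.86%

67.86%


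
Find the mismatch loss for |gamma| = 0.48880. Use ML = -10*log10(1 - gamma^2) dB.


ML = -10 * log10(1 - 0.48880^2) = -10 * log10(0.76107456) = 1.186 dB

1.186 dB


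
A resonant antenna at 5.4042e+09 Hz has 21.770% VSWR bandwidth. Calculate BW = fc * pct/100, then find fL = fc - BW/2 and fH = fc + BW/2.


BW = 5.4042e+09 * 21.770/100 = 1.176494e+09 Hz
fL = 5.4042e+09 - 1.176494e+09/2 = 4.816e+09 Hz
fH = 5.4042e+09 + 1.176494e+09/2 = 5.992e+09 Hz

BW=1.176e+09 Hz, fL=4.816e+09 Hz, fH=5.992e+09 Hz


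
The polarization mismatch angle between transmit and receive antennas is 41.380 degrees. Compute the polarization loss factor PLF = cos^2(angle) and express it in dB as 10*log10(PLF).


PLF_linear = cos^2(41.380 deg) = 0.5630129
PLF_dB = 10 * log10(0.5630129) = -2.495 dB

-2.495 dB


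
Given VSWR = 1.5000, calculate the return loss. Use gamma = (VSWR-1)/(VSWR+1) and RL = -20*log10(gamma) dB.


gamma = (1.5000 - 1) / (1.5000 + 1) = 0.2000000
RL = -20 * log10(0.2000000) = 13.98 dB

13.98 dB


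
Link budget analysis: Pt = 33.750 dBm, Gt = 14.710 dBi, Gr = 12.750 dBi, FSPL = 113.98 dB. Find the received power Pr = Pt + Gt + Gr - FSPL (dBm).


Pr = 33.750 + 14.710 + 12.750 - 113.98 = -52.77 dBm

-52.77 dBm


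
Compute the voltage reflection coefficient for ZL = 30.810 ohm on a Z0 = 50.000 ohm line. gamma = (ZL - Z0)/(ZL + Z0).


gamma = (30.810 - 50.000) / (30.810 + 50.000) = -0.2375

-0.2375


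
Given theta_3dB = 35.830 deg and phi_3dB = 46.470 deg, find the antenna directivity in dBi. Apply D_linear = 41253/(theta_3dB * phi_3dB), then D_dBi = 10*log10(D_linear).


D_linear = 41253 / (35.830 * 46.470) = 24.77628
D_dBi = 10 * log10(24.77628) = 13.94 dBi

13.94 dBi


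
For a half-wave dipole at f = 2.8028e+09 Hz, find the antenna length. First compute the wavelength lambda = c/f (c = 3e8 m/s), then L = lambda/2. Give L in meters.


lambda = c / f = 3.0000e+08 / 2.8028e+09 = 0.1070358 m
L = lambda / 2 = 0.1070358 / 2 = 0.05352 m

0.05352 m


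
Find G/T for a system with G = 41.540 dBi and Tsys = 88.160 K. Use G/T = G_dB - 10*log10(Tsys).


G/T = 41.540 - 10*log10(88.160) = 41.540 - 19.45272 = 22.09 dB/K

22.09 dB/K


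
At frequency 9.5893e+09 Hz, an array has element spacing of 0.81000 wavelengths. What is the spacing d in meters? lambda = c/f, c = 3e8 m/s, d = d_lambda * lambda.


lambda = c / f = 3.0000e+08 / 9.5893e+09 = 0.03128487 m
d = 0.81000 * 0.03128487 = 0.02534 m

0.02534 m


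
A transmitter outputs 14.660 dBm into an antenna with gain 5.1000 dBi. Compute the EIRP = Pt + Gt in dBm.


EIRP = Pt + Gt = 14.660 + 5.1000 = 19.76 dBm

19.76 dBm


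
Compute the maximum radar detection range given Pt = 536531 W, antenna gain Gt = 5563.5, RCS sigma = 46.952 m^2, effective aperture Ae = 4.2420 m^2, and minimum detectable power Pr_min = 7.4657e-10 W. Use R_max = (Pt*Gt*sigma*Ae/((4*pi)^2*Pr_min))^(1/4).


R^4 = 536531*5563.5*46.952*4.2420 / ((4*pi)^2 * 7.4657e-10) = 5.042866e+18
R_max = 5.042866e+18^0.25 = 47388 m

47388 m


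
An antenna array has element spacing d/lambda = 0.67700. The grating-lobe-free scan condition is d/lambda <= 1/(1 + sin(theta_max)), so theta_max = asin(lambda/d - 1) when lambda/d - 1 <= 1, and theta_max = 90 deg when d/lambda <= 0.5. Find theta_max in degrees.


lambda/d - 1 = 1/0.67700 - 1 = 0.4771049
theta_max = asin(0.4771049) = 28.50 deg

28.50 deg


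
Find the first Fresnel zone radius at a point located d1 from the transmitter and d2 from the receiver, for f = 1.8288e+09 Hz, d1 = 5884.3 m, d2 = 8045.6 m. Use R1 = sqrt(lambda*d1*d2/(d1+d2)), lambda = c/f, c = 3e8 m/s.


lambda = c / f = 3.0000e+08 / 1.8288e+09 = 0.1640420 m
R1 = sqrt(0.1640420 * 5884.3 * 8045.6 / (5884.3 + 8045.6)) = 23.61 m

23.61 m


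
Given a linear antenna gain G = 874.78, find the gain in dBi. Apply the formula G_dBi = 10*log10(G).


G_dBi = 10 * log10(874.78) = 29.42 dBi

29.42 dBi


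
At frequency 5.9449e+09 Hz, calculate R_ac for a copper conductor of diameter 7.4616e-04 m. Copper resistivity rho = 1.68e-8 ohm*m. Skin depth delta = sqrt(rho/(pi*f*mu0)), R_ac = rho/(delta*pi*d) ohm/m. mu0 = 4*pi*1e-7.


delta = sqrt(1.68e-8 / (pi * 5.9449e+09 * 4*pi*1e-7)) = 8.460626e-07 m
R_ac = 1.68e-8 / (8.460626e-07 * pi * 7.4616e-04) = 8.471 ohm/m

8.471 ohm/m


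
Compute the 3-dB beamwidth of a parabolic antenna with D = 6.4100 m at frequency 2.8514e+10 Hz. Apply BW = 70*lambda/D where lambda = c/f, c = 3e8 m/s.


lambda = c / f = 3.0000e+08 / 2.8514e+10 = 0.01052115 m
BW = 70 * 0.01052115 / 6.4100 = 0.1149 deg

0.1149 deg


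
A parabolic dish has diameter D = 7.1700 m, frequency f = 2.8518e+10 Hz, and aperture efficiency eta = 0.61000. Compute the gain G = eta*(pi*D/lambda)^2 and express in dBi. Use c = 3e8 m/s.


lambda = c / f = 3.0000e+08 / 2.8518e+10 = 0.01051967 m
G_linear = 0.61000 * (pi * 7.1700 / 0.01051967)^2 = 2.796814e+06
G_dBi = 10 * log10(2.796814e+06) = 64.47 dBi

64.47 dBi


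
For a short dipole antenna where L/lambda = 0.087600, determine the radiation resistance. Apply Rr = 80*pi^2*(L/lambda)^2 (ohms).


Rr = 80 * pi^2 * (0.087600)^2 = 80 * 9.869604 * 7.673760e-03 = 6.059 ohm

6.059 ohm


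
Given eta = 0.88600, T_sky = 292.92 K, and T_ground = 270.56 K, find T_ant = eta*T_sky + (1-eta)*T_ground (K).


T_ant = 0.88600 * 292.92 + (1 - 0.88600) * 270.56 = 290.4 K

290.4 K


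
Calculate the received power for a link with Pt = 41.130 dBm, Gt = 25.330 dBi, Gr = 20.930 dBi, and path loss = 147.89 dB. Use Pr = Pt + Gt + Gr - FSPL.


Pr = 41.130 + 25.330 + 20.930 - 147.89 = -60.50 dBm

-60.50 dBm


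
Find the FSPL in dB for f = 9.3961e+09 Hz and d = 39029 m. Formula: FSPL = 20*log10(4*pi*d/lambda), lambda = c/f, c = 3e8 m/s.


lambda = c / f = 3.0000e+08 / 9.3961e+09 = 0.03192814 m
FSPL = 20 * log10(4*pi*39029/0.03192814) = 143.7 dB

143.7 dB


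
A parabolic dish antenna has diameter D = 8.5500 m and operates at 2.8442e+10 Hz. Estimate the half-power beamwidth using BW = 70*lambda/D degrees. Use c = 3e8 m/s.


lambda = c / f = 3.0000e+08 / 2.8442e+10 = 0.01054778 m
BW = 70 * 0.01054778 / 8.5500 = 0.08636 deg

0.08636 deg


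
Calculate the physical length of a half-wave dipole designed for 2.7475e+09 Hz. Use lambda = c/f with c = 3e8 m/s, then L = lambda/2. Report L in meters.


lambda = c / f = 3.0000e+08 / 2.7475e+09 = 0.1091902 m
L = lambda / 2 = 0.1091902 / 2 = 0.05460 m

0.05460 m


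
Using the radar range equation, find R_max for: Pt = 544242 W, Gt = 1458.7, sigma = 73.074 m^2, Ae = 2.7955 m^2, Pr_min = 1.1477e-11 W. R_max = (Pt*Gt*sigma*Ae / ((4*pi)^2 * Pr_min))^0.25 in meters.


R^4 = 544242*1458.7*73.074*2.7955 / ((4*pi)^2 * 1.1477e-11) = 8.948130e+19
R_max = 8.948130e+19^0.25 = 97260 m

97260 m


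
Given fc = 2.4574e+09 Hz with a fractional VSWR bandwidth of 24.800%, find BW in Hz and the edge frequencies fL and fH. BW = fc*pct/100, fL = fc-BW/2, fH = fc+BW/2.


BW = 2.4574e+09 * 24.800/100 = 6.094352e+08 Hz
fL = 2.4574e+09 - 6.094352e+08/2 = 2.153e+09 Hz
fH = 2.4574e+09 + 6.094352e+08/2 = 2.762e+09 Hz

BW=6.094e+08 Hz, fL=2.153e+09 Hz, fH=2.762e+09 Hz


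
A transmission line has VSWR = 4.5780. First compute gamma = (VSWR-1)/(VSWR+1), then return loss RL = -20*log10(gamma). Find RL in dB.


gamma = (4.5780 - 1) / (4.5780 + 1) = 0.6414485
RL = -20 * log10(0.6414485) = 3.857 dB

3.857 dB


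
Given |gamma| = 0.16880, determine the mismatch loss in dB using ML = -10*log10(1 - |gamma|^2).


ML = -10 * log10(1 - 0.16880^2) = -10 * log10(0.97150656) = 0.1255 dB

0.1255 dB


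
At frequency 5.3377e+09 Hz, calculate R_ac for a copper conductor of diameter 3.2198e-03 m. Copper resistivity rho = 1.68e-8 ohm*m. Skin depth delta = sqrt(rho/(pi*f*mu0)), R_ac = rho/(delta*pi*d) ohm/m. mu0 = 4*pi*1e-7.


delta = sqrt(1.68e-8 / (pi * 5.3377e+09 * 4*pi*1e-7)) = 8.928895e-07 m
R_ac = 1.68e-8 / (8.928895e-07 * pi * 3.2198e-03) = 1.860 ohm/m

1.860 ohm/m


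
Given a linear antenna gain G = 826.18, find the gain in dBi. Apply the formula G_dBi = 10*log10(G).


G_dBi = 10 * log10(826.18) = 29.17 dBi

29.17 dBi


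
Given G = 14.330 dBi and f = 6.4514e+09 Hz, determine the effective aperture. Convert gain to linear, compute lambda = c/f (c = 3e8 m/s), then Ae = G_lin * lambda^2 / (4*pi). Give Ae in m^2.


lambda = c / f = 3.0000e+08 / 6.4514e+09 = 0.04650153 m
G_linear = 10^(14.330/10) = 27.10192
Ae = G_linear * lambda^2 / (4*pi) = 27.10192 * 0.04650153^2 / (4*pi) = 4.664e-03 m^2

4.664e-03 m^2


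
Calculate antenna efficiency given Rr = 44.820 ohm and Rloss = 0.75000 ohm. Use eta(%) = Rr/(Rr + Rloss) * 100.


eta = 44.820 / (44.820 + 0.75000) * 100 = 98.35%

98.35%


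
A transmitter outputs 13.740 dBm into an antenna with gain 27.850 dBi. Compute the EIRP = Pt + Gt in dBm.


EIRP = Pt + Gt = 13.740 + 27.850 = 41.59 dBm

41.59 dBm


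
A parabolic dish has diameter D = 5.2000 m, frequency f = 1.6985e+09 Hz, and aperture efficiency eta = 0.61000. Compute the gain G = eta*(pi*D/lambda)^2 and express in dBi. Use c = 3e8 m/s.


lambda = c / f = 3.0000e+08 / 1.6985e+09 = 0.1766264 m
G_linear = 0.61000 * (pi * 5.2000 / 0.1766264)^2 = 5218.252
G_dBi = 10 * log10(5218.252) = 37.18 dBi

37.18 dBi


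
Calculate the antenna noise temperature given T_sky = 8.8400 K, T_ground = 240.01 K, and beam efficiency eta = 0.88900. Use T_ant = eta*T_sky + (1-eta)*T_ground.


T_ant = 0.88900 * 8.8400 + (1 - 0.88900) * 240.01 = 34.50 K

34.50 K


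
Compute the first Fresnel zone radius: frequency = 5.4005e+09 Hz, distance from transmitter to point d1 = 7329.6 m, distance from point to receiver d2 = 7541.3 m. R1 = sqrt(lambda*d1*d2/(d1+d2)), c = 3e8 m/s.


lambda = c / f = 3.0000e+08 / 5.4005e+09 = 0.05555041 m
R1 = sqrt(0.05555041 * 7329.6 * 7541.3 / (7329.6 + 7541.3)) = 14.37 m

14.37 m


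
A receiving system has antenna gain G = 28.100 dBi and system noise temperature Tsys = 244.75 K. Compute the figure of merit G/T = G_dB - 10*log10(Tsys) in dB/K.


G/T = 28.100 - 10*log10(244.75) = 28.100 - 23.88723 = 4.213 dB/K

4.213 dB/K


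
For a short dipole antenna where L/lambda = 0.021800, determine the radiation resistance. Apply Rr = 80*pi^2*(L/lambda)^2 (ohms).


Rr = 80 * pi^2 * (0.021800)^2 = 80 * 9.869604 * 4.752400e-04 = 0.3752 ohm

0.3752 ohm


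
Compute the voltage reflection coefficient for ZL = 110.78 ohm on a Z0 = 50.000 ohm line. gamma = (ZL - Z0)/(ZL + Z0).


gamma = (110.78 - 50.000) / (110.78 + 50.000) = 0.3780

0.3780


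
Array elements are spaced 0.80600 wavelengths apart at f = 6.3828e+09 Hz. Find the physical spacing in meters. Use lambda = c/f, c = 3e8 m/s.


lambda = c / f = 3.0000e+08 / 6.3828e+09 = 0.04700132 m
d = 0.80600 * 0.04700132 = 0.03788 m

0.03788 m


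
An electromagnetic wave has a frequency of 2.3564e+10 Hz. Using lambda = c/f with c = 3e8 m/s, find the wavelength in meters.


lambda = c / f = 3.0000e+08 / 2.3564e+10 = 0.01273 m

0.01273 m


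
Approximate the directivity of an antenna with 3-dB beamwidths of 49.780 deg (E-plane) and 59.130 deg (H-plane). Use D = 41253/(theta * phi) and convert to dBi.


D_linear = 41253 / (49.780 * 59.130) = 14.01499
D_dBi = 10 * log10(14.01499) = 11.47 dBi

11.47 dBi


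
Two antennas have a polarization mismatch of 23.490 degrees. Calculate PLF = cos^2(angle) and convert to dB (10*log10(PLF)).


PLF_linear = cos^2(23.490 deg) = 0.8411268
PLF_dB = 10 * log10(0.8411268) = -0.7514 dB

-0.7514 dB


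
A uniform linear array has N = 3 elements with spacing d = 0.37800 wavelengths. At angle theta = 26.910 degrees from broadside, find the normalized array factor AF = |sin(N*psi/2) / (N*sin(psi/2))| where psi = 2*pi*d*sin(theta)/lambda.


psi = 2*pi*0.37800*sin(26.910 deg) = 1.074922 rad
AF = |sin(3*1.074922/2) / (3*sin(1.074922/2))| = 0.6505

0.6505


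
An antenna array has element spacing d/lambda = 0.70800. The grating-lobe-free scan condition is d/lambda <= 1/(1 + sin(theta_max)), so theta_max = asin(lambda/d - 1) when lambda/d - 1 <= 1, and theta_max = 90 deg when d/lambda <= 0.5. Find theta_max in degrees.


lambda/d - 1 = 1/0.70800 - 1 = 0.4124294
theta_max = asin(0.4124294) = 24.36 deg

24.36 deg


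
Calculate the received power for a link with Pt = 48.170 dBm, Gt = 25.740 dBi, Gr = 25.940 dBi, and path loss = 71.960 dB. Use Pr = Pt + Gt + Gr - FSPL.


Pr = 48.170 + 25.740 + 25.940 - 71.960 = 27.89 dBm

27.89 dBm


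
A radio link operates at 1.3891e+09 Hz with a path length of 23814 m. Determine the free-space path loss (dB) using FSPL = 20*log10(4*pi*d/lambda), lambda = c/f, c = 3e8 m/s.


lambda = c / f = 3.0000e+08 / 1.3891e+09 = 0.2159672 m
FSPL = 20 * log10(4*pi*23814/0.2159672) = 122.8 dB

122.8 dB


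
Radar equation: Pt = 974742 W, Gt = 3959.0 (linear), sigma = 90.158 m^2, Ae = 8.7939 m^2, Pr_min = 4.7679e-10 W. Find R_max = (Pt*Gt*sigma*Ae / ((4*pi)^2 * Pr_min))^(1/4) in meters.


R^4 = 974742*3959.0*90.158*8.7939 / ((4*pi)^2 * 4.7679e-10) = 4.063630e+19
R_max = 4.063630e+19^0.25 = 79841 m

79841 m


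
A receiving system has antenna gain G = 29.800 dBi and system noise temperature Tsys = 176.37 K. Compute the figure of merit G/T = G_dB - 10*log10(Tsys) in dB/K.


G/T = 29.800 - 10*log10(176.37) = 29.800 - 22.46425 = 7.336 dB/K

7.336 dB/K


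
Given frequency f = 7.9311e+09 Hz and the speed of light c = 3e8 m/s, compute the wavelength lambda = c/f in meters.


lambda = c / f = 3.0000e+08 / 7.9311e+09 = 0.03783 m

0.03783 m


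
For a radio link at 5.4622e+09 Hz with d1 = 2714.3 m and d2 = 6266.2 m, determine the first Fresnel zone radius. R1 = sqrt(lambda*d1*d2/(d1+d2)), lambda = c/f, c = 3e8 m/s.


lambda = c / f = 3.0000e+08 / 5.4622e+09 = 0.05492292 m
R1 = sqrt(0.05492292 * 2714.3 * 6266.2 / (2714.3 + 6266.2)) = 10.20 m

10.20 m


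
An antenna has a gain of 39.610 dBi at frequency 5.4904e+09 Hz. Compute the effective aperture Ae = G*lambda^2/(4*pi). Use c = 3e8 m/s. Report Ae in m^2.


lambda = c / f = 3.0000e+08 / 5.4904e+09 = 0.05464083 m
G_linear = 10^(39.610/10) = 9141.132
Ae = G_linear * lambda^2 / (4*pi) = 9141.132 * 0.05464083^2 / (4*pi) = 2.172 m^2

2.172 m^2


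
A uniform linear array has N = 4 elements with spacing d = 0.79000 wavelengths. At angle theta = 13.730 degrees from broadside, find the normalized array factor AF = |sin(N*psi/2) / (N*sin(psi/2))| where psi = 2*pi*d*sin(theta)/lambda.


psi = 2*pi*0.79000*sin(13.730 deg) = 1.178122 rad
AF = |sin(4*1.178122/2) / (4*sin(1.178122/2))| = 0.3182

0.3182


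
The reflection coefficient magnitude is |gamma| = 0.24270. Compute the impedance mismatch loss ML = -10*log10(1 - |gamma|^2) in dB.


ML = -10 * log10(1 - 0.24270^2) = -10 * log10(0.94109671) = 0.2637 dB

0.2637 dB


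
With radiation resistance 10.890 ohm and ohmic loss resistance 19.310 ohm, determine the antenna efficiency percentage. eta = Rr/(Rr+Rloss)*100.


eta = 10.890 / (10.890 + 19.310) * 100 = 36.06%

36.06%


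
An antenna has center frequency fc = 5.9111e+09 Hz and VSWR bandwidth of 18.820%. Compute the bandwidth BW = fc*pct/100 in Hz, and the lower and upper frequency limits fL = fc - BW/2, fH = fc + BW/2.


BW = 5.9111e+09 * 18.820/100 = 1.112469e+09 Hz
fL = 5.9111e+09 - 1.112469e+09/2 = 5.355e+09 Hz
fH = 5.9111e+09 + 1.112469e+09/2 = 6.467e+09 Hz

BW=1.112e+09 Hz, fL=5.355e+09 Hz, fH=6.467e+09 Hz


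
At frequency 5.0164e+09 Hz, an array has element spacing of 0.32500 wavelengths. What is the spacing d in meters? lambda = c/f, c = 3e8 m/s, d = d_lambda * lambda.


lambda = c / f = 3.0000e+08 / 5.0164e+09 = 0.05980384 m
d = 0.32500 * 0.05980384 = 0.01944 m

0.01944 m


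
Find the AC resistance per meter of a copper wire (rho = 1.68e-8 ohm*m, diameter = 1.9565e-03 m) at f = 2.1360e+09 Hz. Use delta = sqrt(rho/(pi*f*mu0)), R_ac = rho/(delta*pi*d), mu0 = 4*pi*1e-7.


delta = sqrt(1.68e-8 / (pi * 2.1360e+09 * 4*pi*1e-7)) = 1.411478e-06 m
R_ac = 1.68e-8 / (1.411478e-06 * pi * 1.9565e-03) = 1.936 ohm/m

1.936 ohm/m


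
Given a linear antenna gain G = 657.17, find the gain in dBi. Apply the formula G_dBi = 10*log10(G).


G_dBi = 10 * log10(657.17) = 28.18 dBi

28.18 dBi


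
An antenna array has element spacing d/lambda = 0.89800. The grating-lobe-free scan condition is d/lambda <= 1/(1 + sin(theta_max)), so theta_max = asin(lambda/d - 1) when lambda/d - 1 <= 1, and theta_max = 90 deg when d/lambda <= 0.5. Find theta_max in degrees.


lambda/d - 1 = 1/0.89800 - 1 = 0.1135857
theta_max = asin(0.1135857) = 6.522 deg

6.522 deg


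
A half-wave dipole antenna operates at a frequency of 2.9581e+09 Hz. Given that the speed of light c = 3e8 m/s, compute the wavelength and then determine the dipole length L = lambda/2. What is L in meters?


lambda = c / f = 3.0000e+08 / 2.9581e+09 = 0.1014164 m
L = lambda / 2 = 0.1014164 / 2 = 0.05071 m

0.05071 m


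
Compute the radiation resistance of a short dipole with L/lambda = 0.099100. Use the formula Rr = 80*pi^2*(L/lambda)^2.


Rr = 80 * pi^2 * (0.099100)^2 = 80 * 9.869604 * 9.820810e-03 = 7.754 ohm

7.754 ohm


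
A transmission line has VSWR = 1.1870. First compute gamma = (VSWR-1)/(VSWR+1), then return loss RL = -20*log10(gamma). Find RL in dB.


gamma = (1.1870 - 1) / (1.1870 + 1) = 0.08550526
RL = -20 * log10(0.08550526) = 21.36 dB

21.36 dB


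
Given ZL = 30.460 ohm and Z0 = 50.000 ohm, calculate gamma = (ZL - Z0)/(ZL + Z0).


gamma = (30.460 - 50.000) / (30.460 + 50.000) = -0.2429

-0.2429


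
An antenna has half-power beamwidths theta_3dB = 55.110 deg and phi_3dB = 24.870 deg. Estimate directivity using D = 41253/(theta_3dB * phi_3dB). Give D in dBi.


D_linear = 41253 / (55.110 * 24.870) = 30.09881
D_dBi = 10 * log10(30.09881) = 14.79 dBi

14.79 dBi


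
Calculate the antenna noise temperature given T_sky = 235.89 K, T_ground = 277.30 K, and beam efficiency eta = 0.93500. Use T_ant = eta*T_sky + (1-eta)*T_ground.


T_ant = 0.93500 * 235.89 + (1 - 0.93500) * 277.30 = 238.6 K

238.6 K


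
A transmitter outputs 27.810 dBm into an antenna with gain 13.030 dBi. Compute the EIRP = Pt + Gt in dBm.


EIRP = Pt + Gt = 27.810 + 13.030 = 40.84 dBm

40.84 dBm


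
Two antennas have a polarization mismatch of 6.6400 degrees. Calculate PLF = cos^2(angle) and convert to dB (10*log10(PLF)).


PLF_linear = cos^2(6.6400 deg) = 0.9866296
PLF_dB = 10 * log10(0.9866296) = -0.05846 dB

-0.05846 dB


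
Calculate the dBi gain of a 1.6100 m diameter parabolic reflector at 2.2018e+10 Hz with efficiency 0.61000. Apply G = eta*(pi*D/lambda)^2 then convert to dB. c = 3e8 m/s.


lambda = c / f = 3.0000e+08 / 2.2018e+10 = 0.01362522 m
G_linear = 0.61000 * (pi * 1.6100 / 0.01362522)^2 = 84060.95
G_dBi = 10 * log10(84060.95) = 49.25 dBi

49.25 dBi
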